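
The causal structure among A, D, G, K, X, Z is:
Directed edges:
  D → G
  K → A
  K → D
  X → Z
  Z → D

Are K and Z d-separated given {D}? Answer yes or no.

No — K and Z are d-connected given {D}.

Bayes-Ball from K | {D} reaches {A,X,Z}.
Z ∈ reach(K|{D}) ⇒ K ⊥̸ Z | {D}.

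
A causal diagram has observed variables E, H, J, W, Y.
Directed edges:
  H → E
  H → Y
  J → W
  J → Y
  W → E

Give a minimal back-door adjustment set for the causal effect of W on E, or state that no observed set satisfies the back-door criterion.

desc(W)\{W}={E}; candidates ⊆ {H,J,Y}.
∅: W⊥E given ∅ in G with W→· removed — back-door holds.

W→E: minimal back-door set ∅.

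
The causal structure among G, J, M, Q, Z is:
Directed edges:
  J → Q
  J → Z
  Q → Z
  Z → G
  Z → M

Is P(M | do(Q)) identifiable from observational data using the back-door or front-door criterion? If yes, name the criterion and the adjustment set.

P(M|do(Q)): backdoor, adjust for {J}.

desc(Q)\{Q}={G,M,Z}; candidates ⊆ {J}.
size 0: {}; under {} Q still reaches {G,J,M,Z} ∋ M.
{J}: Q⊥M given {J} in G with Q→· removed — back-door holds.
P(M|do(Q)) = Σ_{J} P(M|Q,J)·P(J).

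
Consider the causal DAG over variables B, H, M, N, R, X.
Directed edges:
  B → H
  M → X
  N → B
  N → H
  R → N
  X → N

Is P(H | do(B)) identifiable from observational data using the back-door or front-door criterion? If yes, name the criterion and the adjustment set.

desc(B)\{B}={H}; candidates ⊆ {M,N,R,X}.
size 0: {}; under {} B still reaches {H,M,N,R,X} ∋ H.
{N}: B⊥H given {N} in G with B→· removed — back-door holds.
P(H|do(B)) = Σ_{N} P(H|B,N)·P(N).

P(H|do(B)): backdoor, adjust for {N}.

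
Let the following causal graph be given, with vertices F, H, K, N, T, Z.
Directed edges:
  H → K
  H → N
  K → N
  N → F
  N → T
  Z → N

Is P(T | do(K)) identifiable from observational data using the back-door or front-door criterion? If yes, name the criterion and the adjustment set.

P(T|do(K)): backdoor, adjust for {H}.

desc(K)\{K}={F,N,T}; candidates ⊆ {H,Z}.
size 0: {}; under {} K still reaches {F,H,N,T} ∋ T.
{H}: K⊥T given {H} in G with K→· removed — back-door holds.
P(T|do(K)) = Σ_{H} P(T|K,H)·P(H).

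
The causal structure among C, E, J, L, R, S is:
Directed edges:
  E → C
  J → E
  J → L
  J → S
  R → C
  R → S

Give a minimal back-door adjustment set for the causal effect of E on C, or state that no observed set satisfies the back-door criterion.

desc(E)\{E}={C}; candidates ⊆ {J,L,R,S}.
∅: E⊥C given ∅ in G with E→· removed — back-door holds.

E→C: minimal back-door set ∅.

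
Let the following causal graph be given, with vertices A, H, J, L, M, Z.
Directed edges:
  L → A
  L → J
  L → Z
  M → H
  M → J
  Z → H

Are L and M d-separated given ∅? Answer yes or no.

Bayes-Ball from L | ∅ reaches {A,H,J,Z}.
M ∉ reach(L|∅) ⇒ L ⊥ M | ∅.

Yes — L ⊥ M | ∅.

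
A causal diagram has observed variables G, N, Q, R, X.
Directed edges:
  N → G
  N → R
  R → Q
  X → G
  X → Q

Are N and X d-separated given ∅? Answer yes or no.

Yes — N ⊥ X | ∅.

Bayes-Ball from N | ∅ reaches {G,Q,R}.
X ∉ reach(N|∅) ⇒ N ⊥ X | ∅.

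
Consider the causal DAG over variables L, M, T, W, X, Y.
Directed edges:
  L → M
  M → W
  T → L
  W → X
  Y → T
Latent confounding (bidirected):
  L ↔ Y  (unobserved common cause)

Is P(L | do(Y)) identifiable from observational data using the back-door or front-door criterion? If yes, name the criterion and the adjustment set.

desc(Y)\{Y}={L,M,T,W,X}; candidates ⊆ {—}.
Y↔L: latent back-door arc(s) into Y.
size 0: {}; under {} Y still reaches {L,M,W,X} ∋ L.
Y↔L cannot be blocked by any observed set — no back-door set.
{T}: (i) intercepts every directed Y→L path; (ii) no back-door Y→{T}; (iii) {Y} blocks every back-door {T}→L. Front-door holds.
P(L|do(Y)) = Σ_{T} P(T|Y) Σ_{Y'} P(L|T,Y')P(Y').

P(L|do(Y)): frontdoor, adjust for {T}.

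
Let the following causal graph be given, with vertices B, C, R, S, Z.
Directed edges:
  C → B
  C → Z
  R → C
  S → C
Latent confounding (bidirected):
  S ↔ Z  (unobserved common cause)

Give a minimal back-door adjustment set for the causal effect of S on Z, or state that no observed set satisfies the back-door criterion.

S→Z: no observed back-door set.

desc(S)\{S}={B,C,Z}; candidates ⊆ {R}.
S↔Z: latent back-door arc(s) into S.
size 0: {}; under {} S still reaches {Z} ∋ Z.
size 1: {R}; under {R} S still reaches {Z} ∋ Z.
S↔Z cannot be blocked by any observed set — no back-door set.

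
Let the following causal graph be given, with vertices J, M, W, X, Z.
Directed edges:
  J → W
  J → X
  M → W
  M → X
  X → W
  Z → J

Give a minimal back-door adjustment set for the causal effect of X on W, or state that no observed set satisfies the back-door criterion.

X→W: minimal back-door set {J, M}.

desc(X)\{X}={W}; candidates ⊆ {J,M,Z}.
size 0: {}; under {} X still reaches {J,M,W,Z} ∋ W.
size 1: {J}, {M}, {Z}; under {J} X still reaches {M,W} ∋ W.
{J,M}: X⊥W given {J,M} in G with X→· removed — back-door holds.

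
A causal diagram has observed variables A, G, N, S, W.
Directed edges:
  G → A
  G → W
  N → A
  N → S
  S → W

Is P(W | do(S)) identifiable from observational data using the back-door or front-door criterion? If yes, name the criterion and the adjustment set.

desc(S)\{S}={W}; candidates ⊆ {A,G,N}.
∅: S⊥W given ∅ in G with S→· removed — back-door holds.
P(W|do(S)) = P(W|S) — no adjustment needed.

P(W|do(S)): backdoor, adjust for ∅.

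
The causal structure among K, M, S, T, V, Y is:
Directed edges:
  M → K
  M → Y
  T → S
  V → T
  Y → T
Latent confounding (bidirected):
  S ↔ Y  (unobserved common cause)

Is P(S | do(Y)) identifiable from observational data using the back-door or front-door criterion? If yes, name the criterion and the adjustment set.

desc(Y)\{Y}={S,T}; candidates ⊆ {K,M,V}.
Y↔S: latent back-door arc(s) into Y.
size 0: {}; under {} Y still reaches {K,M,S} ∋ S.
size 1: {K}, {M}, {V}; under {K} Y still reaches {M,S} ∋ S.
size 2: {K,M}, {K,V}, {M,V}; under {K,M} Y still reaches {S} ∋ S.
Y↔S cannot be blocked by any observed set — no back-door set.
{T}: (i) intercepts every directed Y→S path; (ii) no back-door Y→{T}; (iii) {Y} blocks every back-door {T}→S. Front-door holds.
P(S|do(Y)) = Σ_{T} P(T|Y) Σ_{Y'} P(S|T,Y')P(Y').

P(S|do(Y)): frontdoor, adjust for {T}.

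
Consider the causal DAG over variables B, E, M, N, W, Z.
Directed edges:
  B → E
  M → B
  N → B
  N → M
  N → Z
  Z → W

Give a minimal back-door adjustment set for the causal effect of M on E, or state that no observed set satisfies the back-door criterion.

M→E: minimal back-door set {N}.

desc(M)\{M}={B,E}; candidates ⊆ {N,W,Z}.
size 0: {}; under {} M still reaches {B,E,N,W,Z} ∋ E.
{N}: M⊥E given {N} in G with M→· removed — back-door holds.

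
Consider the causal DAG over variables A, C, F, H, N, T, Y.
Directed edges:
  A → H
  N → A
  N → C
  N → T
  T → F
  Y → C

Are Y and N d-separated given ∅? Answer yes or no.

Yes — Y ⊥ N | ∅.

Bayes-Ball from Y | ∅ reaches {C}.
N ∉ reach(Y|∅) ⇒ Y ⊥ N | ∅.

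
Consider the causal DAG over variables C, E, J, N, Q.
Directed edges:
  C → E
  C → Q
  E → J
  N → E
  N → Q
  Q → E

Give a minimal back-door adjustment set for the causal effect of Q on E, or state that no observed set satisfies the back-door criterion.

Q→E: minimal back-door set {C, N}.

desc(Q)\{Q}={E,J}; candidates ⊆ {C,N}.
size 0: {}; under {} Q still reaches {C,E,J,N} ∋ E.
size 1: {C}, {N}; under {C} Q still reaches {E,J,N} ∋ E.
{C,N}: Q⊥E given {C,N} in G with Q→· removed — back-door holds.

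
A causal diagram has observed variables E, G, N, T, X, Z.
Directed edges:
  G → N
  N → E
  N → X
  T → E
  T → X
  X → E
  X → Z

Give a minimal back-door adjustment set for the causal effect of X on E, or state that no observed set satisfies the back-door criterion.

desc(X)\{X}={E,Z}; candidates ⊆ {G,N,T}.
size 0: {}; under {} X still reaches {E,G,N,T} ∋ E.
size 1: {G}, {N}, {T}; under {G} X still reaches {E,N,T} ∋ E.
{N,T}: X⊥E given {N,T} in G with X→· removed — back-door holds.

X→E: minimal back-door set {N, T}.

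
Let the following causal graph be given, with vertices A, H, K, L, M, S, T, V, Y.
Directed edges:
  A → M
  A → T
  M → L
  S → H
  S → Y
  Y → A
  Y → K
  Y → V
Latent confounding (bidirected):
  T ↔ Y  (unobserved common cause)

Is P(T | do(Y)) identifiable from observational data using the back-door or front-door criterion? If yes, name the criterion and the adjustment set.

P(T|do(Y)): frontdoor, adjust for {A}.

desc(Y)\{Y}={A,K,L,M,T,V}; candidates ⊆ {H,S}.
Y↔T: latent back-door arc(s) into Y.
size 0: {}; under {} Y still reaches {H,S,T} ∋ T.
size 1: {H}, {S}; under {H} Y still reaches {S,T} ∋ T.
size 2: {H,S}; under {H,S} Y still reaches {T} ∋ T.
Y↔T cannot be blocked by any observed set — no back-door set.
{A}: (i) intercepts every directed Y→T path; (ii) no back-door Y→{A}; (iii) {Y} blocks every back-door {A}→T. Front-door holds.
P(T|do(Y)) = Σ_{A} P(A|Y) Σ_{Y'} P(T|A,Y')P(Y').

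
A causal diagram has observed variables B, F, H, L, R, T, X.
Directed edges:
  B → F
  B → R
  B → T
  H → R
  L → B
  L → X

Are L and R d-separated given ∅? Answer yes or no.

Bayes-Ball from L | ∅ reaches {B,F,R,T,X}.
R ∈ reach(L|∅) ⇒ L ⊥̸ R | ∅.

No — L and R are d-connected given ∅.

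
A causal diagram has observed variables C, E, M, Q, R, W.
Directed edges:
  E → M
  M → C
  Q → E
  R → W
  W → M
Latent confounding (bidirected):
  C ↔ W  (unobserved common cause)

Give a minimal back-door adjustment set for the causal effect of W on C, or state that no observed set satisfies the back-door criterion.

desc(W)\{W}={C,M}; candidates ⊆ {E,Q,R}.
W↔C: latent back-door arc(s) into W.
size 0: {}; under {} W still reaches {C,R} ∋ C.
size 1: {E}, {Q}, {R}; under {E} W still reaches {C,R} ∋ C.
size 2: {E,Q}, {E,R}, {Q,R}; under {E,Q} W still reaches {C,R} ∋ C.
W↔C cannot be blocked by any observed set — no back-door set.

W→C: no observed back-door set.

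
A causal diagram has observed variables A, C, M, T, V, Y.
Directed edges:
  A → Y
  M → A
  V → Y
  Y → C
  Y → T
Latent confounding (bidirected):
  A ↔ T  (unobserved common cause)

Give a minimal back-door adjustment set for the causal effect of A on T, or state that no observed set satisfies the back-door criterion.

desc(A)\{A}={C,T,Y}; candidates ⊆ {M,V}.
A↔T: latent back-door arc(s) into A.
size 0: {}; under {} A still reaches {M,T} ∋ T.
size 1: {M}, {V}; under {M} A still reaches {T} ∋ T.
size 2: {M,V}; under {M,V} A still reaches {T} ∋ T.
A↔T cannot be blocked by any observed set — no back-door set.

A→T: no observed back-door set.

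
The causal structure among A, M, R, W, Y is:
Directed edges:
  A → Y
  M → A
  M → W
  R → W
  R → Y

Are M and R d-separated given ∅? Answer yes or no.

Bayes-Ball from M | ∅ reaches {A,W,Y}.
R ∉ reach(M|∅) ⇒ M ⊥ R | ∅.

Yes — M ⊥ R | ∅.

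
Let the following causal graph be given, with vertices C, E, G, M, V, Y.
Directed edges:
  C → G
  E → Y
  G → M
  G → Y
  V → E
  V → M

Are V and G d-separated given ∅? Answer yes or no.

Bayes-Ball from V | ∅ reaches {E,M,Y}.
G ∉ reach(V|∅) ⇒ V ⊥ G | ∅.

Yes — V ⊥ G | ∅.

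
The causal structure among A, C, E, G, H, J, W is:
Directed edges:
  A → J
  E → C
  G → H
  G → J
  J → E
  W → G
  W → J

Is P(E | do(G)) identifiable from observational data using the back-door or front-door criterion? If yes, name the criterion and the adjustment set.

desc(G)\{G}={C,E,H,J}; candidates ⊆ {A,W}.
size 0: {}; under {} G still reaches {C,E,J,W} ∋ E.
{W}: G⊥E given {W} in G with G→· removed — back-door holds.
P(E|do(G)) = Σ_{W} P(E|G,W)·P(W).

P(E|do(G)): backdoor, adjust for {W}.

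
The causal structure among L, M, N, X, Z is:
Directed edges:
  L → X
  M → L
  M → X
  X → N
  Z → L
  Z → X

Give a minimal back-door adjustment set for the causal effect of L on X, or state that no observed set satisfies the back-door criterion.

desc(L)\{L}={N,X}; candidates ⊆ {M,Z}.
size 0: {}; under {} L still reaches {M,N,X,Z} ∋ X.
size 1: {M}, {Z}; under {M} L still reaches {N,X,Z} ∋ X.
{M,Z}: L⊥X given {M,Z} in G with L→· removed — back-door holds.

L→X: minimal back-door set {M, Z}.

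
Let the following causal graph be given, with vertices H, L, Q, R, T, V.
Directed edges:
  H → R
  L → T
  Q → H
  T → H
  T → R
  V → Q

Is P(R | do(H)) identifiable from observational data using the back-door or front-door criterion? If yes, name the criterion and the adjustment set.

desc(H)\{H}={R}; candidates ⊆ {L,Q,T,V}.
size 0: {}; under {} H still reaches {L,Q,R,T,V} ∋ R.
{T}: H⊥R given {T} in G with H→· removed — back-door holds.
P(R|do(H)) = Σ_{T} P(R|H,T)·P(T).

P(R|do(H)): backdoor, adjust for {T}.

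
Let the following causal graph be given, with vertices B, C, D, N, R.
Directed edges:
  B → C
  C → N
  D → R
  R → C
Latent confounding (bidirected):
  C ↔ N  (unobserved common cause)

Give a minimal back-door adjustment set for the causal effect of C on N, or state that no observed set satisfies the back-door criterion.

C→N: no observed back-door set.

desc(C)\{C}={N}; candidates ⊆ {B,D,R}.
C↔N: latent back-door arc(s) into C.
size 0: {}; under {} C still reaches {B,D,N,R} ∋ N.
size 1: {B}, {D}, {R}; under {B} C still reaches {D,N,R} ∋ N.
size 2: {B,D}, {B,R}, {D,R}; under {B,D} C still reaches {N,R} ∋ N.
C↔N cannot be blocked by any observed set — no back-door set.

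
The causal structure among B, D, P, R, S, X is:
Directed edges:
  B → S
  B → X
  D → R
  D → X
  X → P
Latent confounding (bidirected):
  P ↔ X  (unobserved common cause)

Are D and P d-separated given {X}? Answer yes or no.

Bayes-Ball from D | {X} reaches {B,P,R,S}.
P ∈ reach(D|{X}) ⇒ D ⊥̸ P | {X}.

No — D and P are d-connected given {X}.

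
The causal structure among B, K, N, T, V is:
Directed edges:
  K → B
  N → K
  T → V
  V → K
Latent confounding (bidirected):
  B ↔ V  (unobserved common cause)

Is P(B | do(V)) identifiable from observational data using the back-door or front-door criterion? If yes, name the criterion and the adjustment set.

desc(V)\{V}={B,K}; candidates ⊆ {N,T}.
V↔B: latent back-door arc(s) into V.
size 0: {}; under {} V still reaches {B,T} ∋ B.
size 1: {N}, {T}; under {N} V still reaches {B,T} ∋ B.
size 2: {N,T}; under {N,T} V still reaches {B} ∋ B.
V↔B cannot be blocked by any observed set — no back-door set.
{K}: (i) intercepts every directed V→B path; (ii) no back-door V→{K}; (iii) {V} blocks every back-door {K}→B. Front-door holds.
P(B|do(V)) = Σ_{K} P(K|V) Σ_{V'} P(B|K,V')P(V').

P(B|do(V)): frontdoor, adjust for {K}.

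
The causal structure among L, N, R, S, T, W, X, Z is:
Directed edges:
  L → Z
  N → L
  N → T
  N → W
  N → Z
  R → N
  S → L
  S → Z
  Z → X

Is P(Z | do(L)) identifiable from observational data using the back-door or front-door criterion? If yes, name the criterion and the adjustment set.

desc(L)\{L}={X,Z}; candidates ⊆ {N,R,S,T,W}.
size 0: {}; under {} L still reaches {N,R,S,T,W,X,Z} ∋ Z.
size 1: {N}, {R}, {S} …(+2); under {N} L still reaches {S,X,Z} ∋ Z.
{N,S}: L⊥Z given {N,S} in G with L→· removed — back-door holds.
P(Z|do(L)) = Σ_{N,S} P(Z|L,N,S)·P(N,S).

P(Z|do(L)): backdoor, adjust for {N, S}.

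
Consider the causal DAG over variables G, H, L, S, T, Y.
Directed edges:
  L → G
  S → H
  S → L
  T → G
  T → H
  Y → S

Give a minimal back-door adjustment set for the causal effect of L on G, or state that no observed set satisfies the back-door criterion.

desc(L)\{L}={G}; candidates ⊆ {H,S,T,Y}.
∅: L⊥G given ∅ in G with L→· removed — back-door holds.

L→G: minimal back-door set ∅.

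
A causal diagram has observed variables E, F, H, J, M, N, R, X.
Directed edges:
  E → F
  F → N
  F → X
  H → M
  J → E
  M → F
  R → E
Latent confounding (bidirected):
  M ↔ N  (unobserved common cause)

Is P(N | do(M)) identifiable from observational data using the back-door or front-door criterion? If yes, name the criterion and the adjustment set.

P(N|do(M)): frontdoor, adjust for {F}.

desc(M)\{M}={F,N,X}; candidates ⊆ {E,H,J,R}.
M↔N: latent back-door arc(s) into M.
size 0: {}; under {} M still reaches {H,N} ∋ N.
size 1: {E}, {H}, {J} …(+1); under {E} M still reaches {H,N} ∋ N.
size 2: {E,H}, {E,J}, {E,R} …(+3); under {E,H} M still reaches {N} ∋ N.
M↔N cannot be blocked by any observed set — no back-door set.
{F}: (i) intercepts every directed M→N path; (ii) no back-door M→{F}; (iii) {M} blocks every back-door {F}→N. Front-door holds.
P(N|do(M)) = Σ_{F} P(F|M) Σ_{M'} P(N|F,M')P(M').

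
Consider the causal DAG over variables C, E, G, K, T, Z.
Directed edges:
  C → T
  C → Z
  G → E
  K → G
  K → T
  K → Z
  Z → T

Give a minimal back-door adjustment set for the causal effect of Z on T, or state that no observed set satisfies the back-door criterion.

desc(Z)\{Z}={T}; candidates ⊆ {C,E,G,K}.
size 0: {}; under {} Z still reaches {C,E,G,K,T} ∋ T.
size 1: {C}, {E}, {G} …(+1); under {C} Z still reaches {E,G,K,T} ∋ T.
{C,K}: Z⊥T given {C,K} in G with Z→· removed — back-door holds.

Z→T: minimal back-door set {C, K}.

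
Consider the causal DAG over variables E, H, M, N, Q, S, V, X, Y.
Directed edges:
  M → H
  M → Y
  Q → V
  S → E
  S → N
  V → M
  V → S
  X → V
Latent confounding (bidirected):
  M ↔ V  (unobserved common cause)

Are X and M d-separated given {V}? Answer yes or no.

No — X and M are d-connected given {V}.

Bayes-Ball from X | {V} reaches {H,M,Q,Y}.
M ∈ reach(X|{V}) ⇒ X ⊥̸ M | {V}.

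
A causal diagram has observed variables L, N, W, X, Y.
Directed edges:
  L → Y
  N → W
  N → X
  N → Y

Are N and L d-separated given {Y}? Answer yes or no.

Bayes-Ball from N | {Y} reaches {L,W,X}.
L ∈ reach(N|{Y}) ⇒ N ⊥̸ L | {Y}.

No — N and L are d-connected given {Y}.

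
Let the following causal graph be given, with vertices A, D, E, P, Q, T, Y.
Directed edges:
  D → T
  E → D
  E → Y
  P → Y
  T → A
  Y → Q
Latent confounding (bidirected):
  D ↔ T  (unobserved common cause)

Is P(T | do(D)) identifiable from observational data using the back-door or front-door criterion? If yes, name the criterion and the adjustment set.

desc(D)\{D}={A,T}; candidates ⊆ {E,P,Q,Y}.
D↔T: latent back-door arc(s) into D.
size 0: {}; under {} D still reaches {A,E,Q,T,Y} ∋ T.
size 1: {E}, {P}, {Q} …(+1); under {E} D still reaches {A,T} ∋ T.
size 2: {E,P}, {E,Q}, {E,Y} …(+3); under {E,P} D still reaches {A,T} ∋ T.
D↔T cannot be blocked by any observed set — no back-door set.
No mediator lies on a directed D→…→T path.
Neither criterion identifies P(T|do(D)) in this graph.

P(T|do(D)): not identifiable (no BD/FD set).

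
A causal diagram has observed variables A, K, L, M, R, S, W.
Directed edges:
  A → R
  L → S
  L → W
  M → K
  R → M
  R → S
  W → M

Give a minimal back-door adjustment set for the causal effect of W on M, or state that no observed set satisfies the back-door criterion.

desc(W)\{W}={K,M}; candidates ⊆ {A,L,R,S}.
∅: W⊥M given ∅ in G with W→· removed — back-door holds.

W→M: minimal back-door set ∅.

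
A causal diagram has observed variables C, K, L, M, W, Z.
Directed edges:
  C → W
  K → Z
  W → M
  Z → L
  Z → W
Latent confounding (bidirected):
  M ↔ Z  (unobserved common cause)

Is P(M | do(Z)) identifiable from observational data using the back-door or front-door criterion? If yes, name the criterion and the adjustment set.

P(M|do(Z)): frontdoor, adjust for {W}.

desc(Z)\{Z}={L,M,W}; candidates ⊆ {C,K}.
Z↔M: latent back-door arc(s) into Z.
size 0: {}; under {} Z still reaches {K,M} ∋ M.
size 1: {C}, {K}; under {C} Z still reaches {K,M} ∋ M.
size 2: {C,K}; under {C,K} Z still reaches {M} ∋ M.
Z↔M cannot be blocked by any observed set — no back-door set.
{W}: (i) intercepts every directed Z→M path; (ii) no back-door Z→{W}; (iii) {Z} blocks every back-door {W}→M. Front-door holds.
P(M|do(Z)) = Σ_{W} P(W|Z) Σ_{Z'} P(M|W,Z')P(Z').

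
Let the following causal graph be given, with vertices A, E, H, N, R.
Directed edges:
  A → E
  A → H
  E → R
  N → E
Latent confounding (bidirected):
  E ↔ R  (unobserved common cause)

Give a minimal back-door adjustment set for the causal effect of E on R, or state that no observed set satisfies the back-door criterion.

desc(E)\{E}={R}; candidates ⊆ {A,H,N}.
E↔R: latent back-door arc(s) into E.
size 0: {}; under {} E still reaches {A,H,N,R} ∋ R.
size 1: {A}, {H}, {N}; under {A} E still reaches {N,R} ∋ R.
size 2: {A,H}, {A,N}, {H,N}; under {A,H} E still reaches {N,R} ∋ R.
E↔R cannot be blocked by any observed set — no back-door set.

E→R: no observed back-door set.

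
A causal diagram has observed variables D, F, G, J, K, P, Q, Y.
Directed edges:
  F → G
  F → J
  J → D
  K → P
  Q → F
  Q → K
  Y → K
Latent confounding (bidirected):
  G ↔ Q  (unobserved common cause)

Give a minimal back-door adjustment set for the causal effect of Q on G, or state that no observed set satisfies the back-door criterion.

Q→G: no observed back-door set.

desc(Q)\{Q}={D,F,G,J,K,P}; candidates ⊆ {Y}.
Q↔G: latent back-door arc(s) into Q.
size 0: {}; under {} Q still reaches {G} ∋ G.
size 1: {Y}; under {Y} Q still reaches {G} ∋ G.
Q↔G cannot be blocked by any observed set — no back-door set.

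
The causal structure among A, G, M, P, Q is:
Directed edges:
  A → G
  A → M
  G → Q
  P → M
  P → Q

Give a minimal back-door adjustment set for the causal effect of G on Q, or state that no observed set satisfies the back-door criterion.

desc(G)\{G}={Q}; candidates ⊆ {A,M,P}.
∅: G⊥Q given ∅ in G with G→· removed — back-door holds.

G→Q: minimal back-door set ∅.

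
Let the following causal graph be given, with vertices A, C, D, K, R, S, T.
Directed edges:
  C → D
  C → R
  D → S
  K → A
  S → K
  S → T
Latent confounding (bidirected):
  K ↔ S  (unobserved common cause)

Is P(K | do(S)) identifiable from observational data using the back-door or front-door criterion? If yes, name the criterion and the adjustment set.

P(K|do(S)): not identifiable (no BD/FD set).

desc(S)\{S}={A,K,T}; candidates ⊆ {C,D,R}.
S↔K: latent back-door arc(s) into S.
size 0: {}; under {} S still reaches {A,C,D,K,R} ∋ K.
size 1: {C}, {D}, {R}; under {C} S still reaches {A,D,K} ∋ K.
size 2: {C,D}, {C,R}, {D,R}; under {C,D} S still reaches {A,K} ∋ K.
S↔K cannot be blocked by any observed set — no back-door set.
No mediator lies on a directed S→…→K path.
Neither criterion identifies P(K|do(S)) in this graph.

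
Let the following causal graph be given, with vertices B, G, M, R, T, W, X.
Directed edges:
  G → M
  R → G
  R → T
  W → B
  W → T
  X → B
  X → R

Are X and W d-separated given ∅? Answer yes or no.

Yes — X ⊥ W | ∅.

Bayes-Ball from X | ∅ reaches {B,G,M,R,T}.
W ∉ reach(X|∅) ⇒ X ⊥ W | ∅.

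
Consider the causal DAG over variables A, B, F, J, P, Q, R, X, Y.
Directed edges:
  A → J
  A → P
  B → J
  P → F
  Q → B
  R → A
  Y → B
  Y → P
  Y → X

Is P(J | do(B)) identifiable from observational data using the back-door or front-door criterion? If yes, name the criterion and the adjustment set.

P(J|do(B)): backdoor, adjust for ∅.

desc(B)\{B}={J}; candidates ⊆ {A,F,P,Q,R,X,Y}.
∅: B⊥J given ∅ in G with B→· removed — back-door holds.
P(J|do(B)) = P(J|B) — no adjustment needed.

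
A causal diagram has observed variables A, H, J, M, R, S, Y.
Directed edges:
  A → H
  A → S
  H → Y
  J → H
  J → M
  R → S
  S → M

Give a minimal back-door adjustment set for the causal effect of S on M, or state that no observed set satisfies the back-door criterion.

desc(S)\{S}={M}; candidates ⊆ {A,H,J,R,Y}.
∅: S⊥M given ∅ in G with S→· removed — back-door holds.

S→M: minimal back-door set ∅.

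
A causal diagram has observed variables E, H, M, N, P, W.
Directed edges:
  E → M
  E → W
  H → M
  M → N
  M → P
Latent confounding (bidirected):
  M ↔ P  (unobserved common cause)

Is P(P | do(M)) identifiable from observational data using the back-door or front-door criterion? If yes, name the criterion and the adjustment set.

desc(M)\{M}={N,P}; candidates ⊆ {E,H,W}.
M↔P: latent back-door arc(s) into M.
size 0: {}; under {} M still reaches {E,H,P,W} ∋ P.
size 1: {E}, {H}, {W}; under {E} M still reaches {H,P} ∋ P.
size 2: {E,H}, {E,W}, {H,W}; under {E,H} M still reaches {P} ∋ P.
M↔P cannot be blocked by any observed set — no back-door set.
No mediator lies on a directed M→…→P path.
Neither criterion identifies P(P|do(M)) in this graph.

P(P|do(M)): not identifiable (no BD/FD set).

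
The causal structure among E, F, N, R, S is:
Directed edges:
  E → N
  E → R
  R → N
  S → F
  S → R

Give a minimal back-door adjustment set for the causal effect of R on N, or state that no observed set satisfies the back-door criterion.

R→N: minimal back-door set {E}.

desc(R)\{R}={N}; candidates ⊆ {E,F,S}.
size 0: {}; under {} R still reaches {E,F,N,S} ∋ N.
{E}: R⊥N given {E} in G with R→· removed — back-door holds.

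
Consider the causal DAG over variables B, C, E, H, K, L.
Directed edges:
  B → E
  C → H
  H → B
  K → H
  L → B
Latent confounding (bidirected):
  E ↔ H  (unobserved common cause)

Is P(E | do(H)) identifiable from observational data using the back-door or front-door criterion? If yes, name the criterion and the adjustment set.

P(E|do(H)): frontdoor, adjust for {B}.

desc(H)\{H}={B,E}; candidates ⊆ {C,K,L}.
H↔E: latent back-door arc(s) into H.
size 0: {}; under {} H still reaches {C,E,K} ∋ E.
size 1: {C}, {K}, {L}; under {C} H still reaches {E,K} ∋ E.
size 2: {C,K}, {C,L}, {K,L}; under {C,K} H still reaches {E} ∋ E.
H↔E cannot be blocked by any observed set — no back-door set.
{B}: (i) intercepts every directed H→E path; (ii) no back-door H→{B}; (iii) {H} blocks every back-door {B}→E. Front-door holds.
P(E|do(H)) = Σ_{B} P(B|H) Σ_{H'} P(E|B,H')P(H').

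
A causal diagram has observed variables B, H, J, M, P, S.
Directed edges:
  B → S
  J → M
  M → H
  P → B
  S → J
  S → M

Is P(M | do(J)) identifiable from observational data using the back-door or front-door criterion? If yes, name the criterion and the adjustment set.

desc(J)\{J}={H,M}; candidates ⊆ {B,P,S}.
size 0: {}; under {} J still reaches {B,H,M,P,S} ∋ M.
{S}: J⊥M given {S} in G with J→· removed — back-door holds.
P(M|do(J)) = Σ_{S} P(M|J,S)·P(S).

P(M|do(J)): backdoor, adjust for {S}.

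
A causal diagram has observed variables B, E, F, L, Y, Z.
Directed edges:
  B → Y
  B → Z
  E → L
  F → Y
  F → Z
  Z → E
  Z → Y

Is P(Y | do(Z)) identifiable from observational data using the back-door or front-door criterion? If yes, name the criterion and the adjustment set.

P(Y|do(Z)): backdoor, adjust for {B, F}.

desc(Z)\{Z}={E,L,Y}; candidates ⊆ {B,F}.
size 0: {}; under {} Z still reaches {B,F,Y} ∋ Y.
size 1: {B}, {F}; under {B} Z still reaches {F,Y} ∋ Y.
{B,F}: Z⊥Y given {B,F} in G with Z→· removed — back-door holds.
P(Y|do(Z)) = Σ_{B,F} P(Y|Z,B,F)·P(B,F).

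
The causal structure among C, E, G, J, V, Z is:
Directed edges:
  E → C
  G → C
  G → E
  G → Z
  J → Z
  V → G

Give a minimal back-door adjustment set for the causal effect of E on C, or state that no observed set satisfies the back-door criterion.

E→C: minimal back-door set {G}.

desc(E)\{E}={C}; candidates ⊆ {G,J,V,Z}.
size 0: {}; under {} E still reaches {C,G,V,Z} ∋ C.
{G}: E⊥C given {G} in G with E→· removed — back-door holds.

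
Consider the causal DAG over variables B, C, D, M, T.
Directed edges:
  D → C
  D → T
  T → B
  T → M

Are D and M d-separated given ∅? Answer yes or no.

Bayes-Ball from D | ∅ reaches {B,C,M,T}.
M ∈ reach(D|∅) ⇒ D ⊥̸ M | ∅.

No — D and M are d-connected given ∅.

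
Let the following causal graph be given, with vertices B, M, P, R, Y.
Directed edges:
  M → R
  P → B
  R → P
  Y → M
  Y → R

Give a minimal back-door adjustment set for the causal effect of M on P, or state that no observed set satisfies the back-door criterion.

M→P: minimal back-door set {Y}.

desc(M)\{M}={B,P,R}; candidates ⊆ {Y}.
size 0: {}; under {} M still reaches {B,P,R,Y} ∋ P.
{Y}: M⊥P given {Y} in G with M→· removed — back-door holds.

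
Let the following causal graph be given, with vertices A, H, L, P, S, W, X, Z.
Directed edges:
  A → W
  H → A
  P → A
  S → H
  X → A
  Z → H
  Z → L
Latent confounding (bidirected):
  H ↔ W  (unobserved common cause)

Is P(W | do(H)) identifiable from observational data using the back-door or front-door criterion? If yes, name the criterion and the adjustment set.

desc(H)\{H}={A,W}; candidates ⊆ {L,P,S,X,Z}.
H↔W: latent back-door arc(s) into H.
size 0: {}; under {} H still reaches {L,S,W,Z} ∋ W.
size 1: {L}, {P}, {S} …(+2); under {L} H still reaches {S,W,Z} ∋ W.
size 2: {L,P}, {L,S}, {L,X} …(+7); under {L,P} H still reaches {S,W,Z} ∋ W.
H↔W cannot be blocked by any observed set — no back-door set.
{A}: (i) intercepts every directed H→W path; (ii) no back-door H→{A}; (iii) {H} blocks every back-door {A}→W. Front-door holds.
P(W|do(H)) = Σ_{A} P(A|H) Σ_{H'} P(W|A,H')P(H').

P(W|do(H)): frontdoor, adjust for {A}.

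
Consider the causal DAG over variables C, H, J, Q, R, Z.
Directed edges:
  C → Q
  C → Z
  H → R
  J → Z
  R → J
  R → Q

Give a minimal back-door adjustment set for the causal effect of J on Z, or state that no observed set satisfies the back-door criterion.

desc(J)\{J}={Z}; candidates ⊆ {C,H,Q,R}.
∅: J⊥Z given ∅ in G with J→· removed — back-door holds.

J→Z: minimal back-door set ∅.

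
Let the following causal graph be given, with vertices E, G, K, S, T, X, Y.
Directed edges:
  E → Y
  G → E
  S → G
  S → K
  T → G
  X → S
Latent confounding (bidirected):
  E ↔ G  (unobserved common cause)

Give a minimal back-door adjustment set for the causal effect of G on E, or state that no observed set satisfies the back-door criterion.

G→E: no observed back-door set.

desc(G)\{G}={E,Y}; candidates ⊆ {K,S,T,X}.
G↔E: latent back-door arc(s) into G.
size 0: {}; under {} G still reaches {E,K,S,T,X,Y} ∋ E.
size 1: {K}, {S}, {T} …(+1); under {K} G still reaches {E,S,T,X,Y} ∋ E.
size 2: {K,S}, {K,T}, {K,X} …(+3); under {K,S} G still reaches {E,T,Y} ∋ E.
G↔E cannot be blocked by any observed set — no back-door set.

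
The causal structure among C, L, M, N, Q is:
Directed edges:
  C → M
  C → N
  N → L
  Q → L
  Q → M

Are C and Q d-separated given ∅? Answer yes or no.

Bayes-Ball from C | ∅ reaches {L,M,N}.
Q ∉ reach(C|∅) ⇒ C ⊥ Q | ∅.

Yes — C ⊥ Q | ∅.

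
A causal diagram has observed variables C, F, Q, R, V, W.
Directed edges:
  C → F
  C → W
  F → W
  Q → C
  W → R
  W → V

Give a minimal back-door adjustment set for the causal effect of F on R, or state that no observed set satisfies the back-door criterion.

desc(F)\{F}={R,V,W}; candidates ⊆ {C,Q}.
size 0: {}; under {} F still reaches {C,Q,R,V,W} ∋ R.
{C}: F⊥R given {C} in G with F→· removed — back-door holds.

F→R: minimal back-door set {C}.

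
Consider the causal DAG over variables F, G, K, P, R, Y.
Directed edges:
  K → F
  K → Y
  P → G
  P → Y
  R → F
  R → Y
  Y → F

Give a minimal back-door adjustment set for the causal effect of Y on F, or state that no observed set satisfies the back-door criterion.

desc(Y)\{Y}={F}; candidates ⊆ {G,K,P,R}.
size 0: {}; under {} Y still reaches {F,G,K,P,R} ∋ F.
size 1: {G}, {K}, {P} …(+1); under {G} Y still reaches {F,K,P,R} ∋ F.
{K,R}: Y⊥F given {K,R} in G with Y→· removed — back-door holds.

Y→F: minimal back-door set {K, R}.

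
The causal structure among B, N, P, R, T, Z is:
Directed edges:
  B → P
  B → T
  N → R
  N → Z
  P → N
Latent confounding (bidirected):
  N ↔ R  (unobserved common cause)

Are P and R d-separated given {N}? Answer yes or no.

No — P and R are d-connected given {N}.

Bayes-Ball from P | {N} reaches {B,R,T}.
R ∈ reach(P|{N}) ⇒ P ⊥̸ R | {N}.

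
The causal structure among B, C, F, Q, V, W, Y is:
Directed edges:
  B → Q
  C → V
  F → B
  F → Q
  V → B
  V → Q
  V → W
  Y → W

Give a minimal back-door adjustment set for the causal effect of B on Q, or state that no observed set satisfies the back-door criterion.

desc(B)\{B}={Q}; candidates ⊆ {C,F,V,W,Y}.
size 0: {}; under {} B still reaches {C,F,Q,V,W} ∋ Q.
size 1: {C}, {F}, {V} …(+2); under {C} B still reaches {F,Q,V,W} ∋ Q.
{F,V}: B⊥Q given {F,V} in G with B→· removed — back-door holds.

B→Q: minimal back-door set {F, V}.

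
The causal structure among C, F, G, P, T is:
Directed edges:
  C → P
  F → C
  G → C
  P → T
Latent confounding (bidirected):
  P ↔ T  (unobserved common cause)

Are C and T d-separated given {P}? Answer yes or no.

Bayes-Ball from C | {P} reaches {F,G,T}.
T ∈ reach(C|{P}) ⇒ C ⊥̸ T | {P}.

No — C and T are d-connected given {P}.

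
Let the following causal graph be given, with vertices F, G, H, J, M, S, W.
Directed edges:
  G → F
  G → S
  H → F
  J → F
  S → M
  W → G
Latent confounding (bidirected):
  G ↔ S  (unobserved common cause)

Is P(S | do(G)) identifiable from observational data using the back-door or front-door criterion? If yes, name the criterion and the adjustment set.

desc(G)\{G}={F,M,S}; candidates ⊆ {H,J,W}.
G↔S: latent back-door arc(s) into G.
size 0: {}; under {} G still reaches {M,S,W} ∋ S.
size 1: {H}, {J}, {W}; under {H} G still reaches {M,S,W} ∋ S.
size 2: {H,J}, {H,W}, {J,W}; under {H,J} G still reaches {M,S,W} ∋ S.
G↔S cannot be blocked by any observed set — no back-door set.
No mediator lies on a directed G→…→S path.
Neither criterion identifies P(S|do(G)) in this graph.

P(S|do(G)): not identifiable (no BD/FD set).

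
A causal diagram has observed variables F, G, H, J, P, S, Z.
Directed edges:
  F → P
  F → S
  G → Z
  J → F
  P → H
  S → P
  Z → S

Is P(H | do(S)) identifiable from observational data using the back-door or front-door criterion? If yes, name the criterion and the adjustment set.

desc(S)\{S}={H,P}; candidates ⊆ {F,G,J,Z}.
size 0: {}; under {} S still reaches {F,G,H,J,P,Z} ∋ H.
{F}: S⊥H given {F} in G with S→· removed — back-door holds.
P(H|do(S)) = Σ_{F} P(H|S,F)·P(F).

P(H|do(S)): backdoor, adjust for {F}.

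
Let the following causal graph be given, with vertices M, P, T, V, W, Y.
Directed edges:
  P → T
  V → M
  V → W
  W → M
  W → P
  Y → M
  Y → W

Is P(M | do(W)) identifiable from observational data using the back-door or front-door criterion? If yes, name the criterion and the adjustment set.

desc(W)\{W}={M,P,T}; candidates ⊆ {V,Y}.
size 0: {}; under {} W still reaches {M,V,Y} ∋ M.
size 1: {V}, {Y}; under {V} W still reaches {M,Y} ∋ M.
{V,Y}: W⊥M given {V,Y} in G with W→· removed — back-door holds.
P(M|do(W)) = Σ_{V,Y} P(M|W,V,Y)·P(V,Y).

P(M|do(W)): backdoor, adjust for {V, Y}.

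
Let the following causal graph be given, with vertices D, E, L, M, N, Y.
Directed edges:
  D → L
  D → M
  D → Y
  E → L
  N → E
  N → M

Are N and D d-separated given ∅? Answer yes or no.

Yes — N ⊥ D | ∅.

Bayes-Ball from N | ∅ reaches {E,L,M}.
D ∉ reach(N|∅) ⇒ N ⊥ D | ∅.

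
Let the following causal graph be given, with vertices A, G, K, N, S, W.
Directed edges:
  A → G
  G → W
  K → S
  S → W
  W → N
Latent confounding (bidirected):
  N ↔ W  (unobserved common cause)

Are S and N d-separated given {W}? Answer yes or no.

Bayes-Ball from S | {W} reaches {A,G,K,N}.
N ∈ reach(S|{W}) ⇒ S ⊥̸ N | {W}.

No — S and N are d-connected given {W}.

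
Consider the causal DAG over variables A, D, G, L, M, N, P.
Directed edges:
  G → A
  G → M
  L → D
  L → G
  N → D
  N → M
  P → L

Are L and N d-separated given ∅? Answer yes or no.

Yes — L ⊥ N | ∅.

Bayes-Ball from L | ∅ reaches {A,D,G,M,P}.
N ∉ reach(L|∅) ⇒ L ⊥ N | ∅.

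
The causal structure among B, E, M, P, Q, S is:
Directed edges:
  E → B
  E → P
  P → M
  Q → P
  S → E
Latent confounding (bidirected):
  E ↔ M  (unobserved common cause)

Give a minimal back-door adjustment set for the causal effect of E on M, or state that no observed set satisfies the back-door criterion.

desc(E)\{E}={B,M,P}; candidates ⊆ {Q,S}.
E↔M: latent back-door arc(s) into E.
size 0: {}; under {} E still reaches {M,S} ∋ M.
size 1: {Q}, {S}; under {Q} E still reaches {M,S} ∋ M.
size 2: {Q,S}; under {Q,S} E still reaches {M} ∋ M.
E↔M cannot be blocked by any observed set — no back-door set.

E→M: no observed back-door set.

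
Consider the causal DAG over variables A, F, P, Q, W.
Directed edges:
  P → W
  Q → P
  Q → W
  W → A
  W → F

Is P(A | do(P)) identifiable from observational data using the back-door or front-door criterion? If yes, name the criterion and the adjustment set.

P(A|do(P)): backdoor, adjust for {Q}.

desc(P)\{P}={A,F,W}; candidates ⊆ {Q}.
size 0: {}; under {} P still reaches {A,F,Q,W} ∋ A.
{Q}: P⊥A given {Q} in G with P→· removed — back-door holds.
P(A|do(P)) = Σ_{Q} P(A|P,Q)·P(Q).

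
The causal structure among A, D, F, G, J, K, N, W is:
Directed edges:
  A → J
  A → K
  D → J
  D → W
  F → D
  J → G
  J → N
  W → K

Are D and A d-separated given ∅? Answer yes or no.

Yes — D ⊥ A | ∅.

Bayes-Ball from D | ∅ reaches {F,G,J,K,N,W}.
A ∉ reach(D|∅) ⇒ D ⊥ A | ∅.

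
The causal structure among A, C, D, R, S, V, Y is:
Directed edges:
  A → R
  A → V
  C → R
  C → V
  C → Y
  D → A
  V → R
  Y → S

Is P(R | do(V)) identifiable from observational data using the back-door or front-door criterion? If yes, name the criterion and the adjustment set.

P(R|do(V)): backdoor, adjust for {A, C}.

desc(V)\{V}={R}; candidates ⊆ {A,C,D,S,Y}.
size 0: {}; under {} V still reaches {A,C,D,R,S,Y} ∋ R.
size 1: {A}, {C}, {D} …(+2); under {A} V still reaches {C,R,S,Y} ∋ R.
{A,C}: V⊥R given {A,C} in G with V→· removed — back-door holds.
P(R|do(V)) = Σ_{A,C} P(R|V,A,C)·P(A,C).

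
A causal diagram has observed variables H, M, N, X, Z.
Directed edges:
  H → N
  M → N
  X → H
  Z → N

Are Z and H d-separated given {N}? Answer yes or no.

Bayes-Ball from Z | {N} reaches {H,M,X}.
H ∈ reach(Z|{N}) ⇒ Z ⊥̸ H | {N}.

No — Z and H are d-connected given {N}.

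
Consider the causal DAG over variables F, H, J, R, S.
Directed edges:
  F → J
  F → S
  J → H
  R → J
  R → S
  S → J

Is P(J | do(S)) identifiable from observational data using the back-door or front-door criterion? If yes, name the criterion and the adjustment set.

desc(S)\{S}={H,J}; candidates ⊆ {F,R}.
size 0: {}; under {} S still reaches {F,H,J,R} ∋ J.
size 1: {F}, {R}; under {F} S still reaches {H,J,R} ∋ J.
{F,R}: S⊥J given {F,R} in G with S→· removed — back-door holds.
P(J|do(S)) = Σ_{F,R} P(J|S,F,R)·P(F,R).

P(J|do(S)): backdoor, adjust for {F, R}.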